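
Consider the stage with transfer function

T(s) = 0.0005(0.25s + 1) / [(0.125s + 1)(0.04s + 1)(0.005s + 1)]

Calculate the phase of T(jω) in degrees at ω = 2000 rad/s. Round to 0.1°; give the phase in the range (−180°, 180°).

At ω = 2000 rad/s:
zero (1 + j2000·0.25) = 1 + j500 → |·| ≈ 500, ∠ ≈ 89.89°
pole (1 + j2000·0.125) = 1 + j250 → |·| ≈ 250, ∠ ≈ 89.77°
pole (1 + j2000·0.04) = 1 + j80 → |·| ≈ 80.006, ∠ ≈ 89.28°
pole (1 + j2000·0.005) = 1 + j10 → |·| ≈ 10.05, ∠ ≈ 84.29°
∠T = (89.89°) − (89.77° + 89.28° + 84.29°) = -173.45°

-173.5°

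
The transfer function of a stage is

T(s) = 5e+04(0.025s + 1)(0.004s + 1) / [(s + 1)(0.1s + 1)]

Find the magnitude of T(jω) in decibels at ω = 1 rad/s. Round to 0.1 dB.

90.9 dB

At ω = 1 rad/s:
zero (1 + j1·0.025) = 1 + j0.025 → |·| ≈ 1.0003, ∠ ≈ 1.43°
zero (1 + j1·0.004) = 1 + j0.004 → |·| ≈ 1, ∠ ≈ 0.23°
pole (1 + j1·1) = 1 + j1 → |·| ≈ 1.4142, ∠ ≈ 45.00°
pole (1 + j1·0.1) = 1 + j0.1 → |·| ≈ 1.005, ∠ ≈ 5.71°
|T| = 5e+04 · 1.0003 · 1 / (1.4142 · 1.005) ≈ 35190
Gain = 20 log₁₀(35190) ≈ 90.93 dB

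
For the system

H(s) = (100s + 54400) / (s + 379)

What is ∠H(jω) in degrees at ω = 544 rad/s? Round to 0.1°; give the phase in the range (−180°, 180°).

-10.1°

Substitute s = j544:
Numerator: 100(j544) + 54400 = 54400 + j54400
Denominator: (j544) + 379 = 379 + j544
|N| = √(54400² + 54400²) ≈ 76933, ∠N ≈ 45.00°
|D| = √(379² + 544²) ≈ 663.01, ∠D ≈ 55.14°
∠H = 45.00° − 55.14° = -10.14°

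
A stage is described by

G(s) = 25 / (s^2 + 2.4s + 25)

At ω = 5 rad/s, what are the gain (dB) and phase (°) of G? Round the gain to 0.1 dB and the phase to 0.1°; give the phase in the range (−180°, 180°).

At s = jω = j5:
quadratic: (j5)² + 2.4·j5 + 25 = 0 + j12 → |·| ≈ 12, ∠ ≈ 90.00°
|G| = 25 / 12 ≈ 2.0833
Gain = 20 log₁₀(2.0833) ≈ 6.38 dB
∠G = 0.00° − 90.00° = -90.00°

6.4 dB, -90.0°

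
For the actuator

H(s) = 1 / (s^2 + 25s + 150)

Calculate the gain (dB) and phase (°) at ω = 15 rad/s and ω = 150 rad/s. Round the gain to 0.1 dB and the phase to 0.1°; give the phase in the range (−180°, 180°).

ω = 15: -51.7 dB, -101.3°; ω = 150: -87.1 dB, -170.5°

Substitute s = j15:
Numerator: 1 = 1 + j0
Denominator: (j15)^2 + 25(j15) + 150 = -75 + j375
|N| = √(1² + 0²) ≈ 1, ∠N ≈ 0.00°
|D| = √(75² + 375²) ≈ 382.43, ∠D ≈ 101.31°
|H| = 1 / 382.43 ≈ 0.0026149
Gain = 20 log₁₀(0.0026149) ≈ -51.65 dB
∠H = 0.00° − 101.31° = -101.31°

Substitute s = j150:
Numerator: 1 = 1 + j0
Denominator: (j150)^2 + 25(j150) + 150 = -22350 + j3750
|N| = √(1² + 0²) ≈ 1, ∠N ≈ 0.00°
|D| = √(22350² + 3750²) ≈ 22662, ∠D ≈ 170.48°
|H| = 1 / 22662 ≈ 4.4127e-05
Gain = 20 log₁₀(4.4127e-05) ≈ -87.11 dB
∠H = 0.00° − 170.48° = -170.48°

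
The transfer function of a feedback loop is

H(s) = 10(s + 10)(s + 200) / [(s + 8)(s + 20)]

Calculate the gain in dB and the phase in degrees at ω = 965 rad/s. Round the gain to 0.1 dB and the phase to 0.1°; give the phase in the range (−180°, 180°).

At s = jω = j965:
zero (s+10): 10 + j965 → |·| = √(10²+965²) = √931325 ≈ 965.05, ∠ = arctan(965/10) ≈ 89.41°
zero (s+200): 200 + j965 → |·| = √(200²+965²) = √971225 ≈ 985.51, ∠ = arctan(965/200) ≈ 78.29°
pole (s+8): 8 + j965 → |·| = √(8²+965²) = √931289 ≈ 965.03, ∠ = arctan(965/8) ≈ 89.53°
pole (s+20): 20 + j965 → |·| = √(20²+965²) = √931625 ≈ 965.21, ∠ = arctan(965/20) ≈ 88.81°
|H| = 10 · 9.5107e+05 / 9.3146e+05 ≈ 10.211
Gain = 20 log₁₀(10.211) ≈ 20.18 dB
∠H = 167.70° − 178.34° = -10.64°

20.2 dB, -10.6°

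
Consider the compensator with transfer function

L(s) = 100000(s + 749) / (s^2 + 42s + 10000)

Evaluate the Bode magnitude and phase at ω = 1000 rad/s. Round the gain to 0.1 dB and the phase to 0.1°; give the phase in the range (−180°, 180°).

42.0 dB, -124.4°

At s = jω = j1000:
zero (s+749): 749 + j1000 → |·| = √(749²+1000²) = √1561001 ≈ 1249.4, ∠ = arctan(1000/749) ≈ 53.17°
quadratic: (j1000)² + 42·j1000 + 10000 = -990000 + j42000 → |·| ≈ 9.9089e+05, ∠ ≈ 177.57°
|L| = 100000 · 1249.4 / 9.9089e+05 ≈ 126.09
Gain = 20 log₁₀(126.09) ≈ 42.01 dB
∠L = 53.17° − 177.57° = -124.40°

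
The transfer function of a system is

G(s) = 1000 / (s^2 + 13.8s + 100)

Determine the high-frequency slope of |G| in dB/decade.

Each pole contributes −20 dB/decade at high frequency; each zero contributes +20 dB/decade.
Net: 0 zero(s) − 2 pole(s) → -40 dB/decade.

-40 dB/decade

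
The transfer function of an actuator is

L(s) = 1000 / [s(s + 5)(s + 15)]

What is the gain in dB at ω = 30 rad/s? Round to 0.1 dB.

-29.7 dB

At s = jω = j30:
pole (s+5): 5 + j30 → |·| = √(5²+30²) = √925 ≈ 30.414, ∠ = arctan(30/5) ≈ 80.54°
pole (s+15): 15 + j30 → |·| = √(15²+30²) = √1125 ≈ 33.541, ∠ = arctan(30/15) ≈ 63.43°
pole at origin: |s| = 30, ∠ = 90.00° (in denominator)
|L| = 1000 / 30603 ≈ 0.032677
Gain = 20 log₁₀(0.032677) ≈ -29.72 dB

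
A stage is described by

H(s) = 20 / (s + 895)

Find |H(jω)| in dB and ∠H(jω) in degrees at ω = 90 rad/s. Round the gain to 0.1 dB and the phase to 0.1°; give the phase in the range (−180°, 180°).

-33.1 dB, -5.7°

At s = jω = j90:
pole (s+895): 895 + j90 → |·| = √(895²+90²) = √809125 ≈ 899.51, ∠ = arctan(90/895) ≈ 5.74°
|H| = 20 / 899.51 ≈ 0.022234
Gain = 20 log₁₀(0.022234) ≈ -33.06 dB
∠H = 0.00° − 5.74° = -5.74°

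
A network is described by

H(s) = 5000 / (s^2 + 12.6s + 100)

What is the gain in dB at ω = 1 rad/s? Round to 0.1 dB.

34.0 dB

At s = jω = j1:
quadratic: (j1)² + 12.6·j1 + 100 = 99 + j12.6 → |·| ≈ 99.799, ∠ ≈ 7.25°
|H| = 5000 / 99.799 ≈ 50.101
Gain = 20 log₁₀(50.101) ≈ 34.00 dB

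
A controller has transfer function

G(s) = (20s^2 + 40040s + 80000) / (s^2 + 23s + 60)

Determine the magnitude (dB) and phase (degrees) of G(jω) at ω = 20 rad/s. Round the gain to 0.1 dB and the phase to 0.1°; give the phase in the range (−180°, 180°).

63.0 dB, -41.6°

Substitute s = j20:
Numerator: 20(j20)^2 + 40040(j20) + 80000 = 72000 + j800800
Denominator: (j20)^2 + 23(j20) + 60 = -340 + j460
|N| = √(72000² + 800800²) ≈ 8.0403e+05, ∠N ≈ 84.86°
|D| = √(340² + 460²) ≈ 572.01, ∠D ≈ 126.47°
|G| = 8.0403e+05 / 572.01 ≈ 1405.6
Gain = 20 log₁₀(1405.6) ≈ 62.96 dB
∠G = 84.86° − 126.47° = -41.61°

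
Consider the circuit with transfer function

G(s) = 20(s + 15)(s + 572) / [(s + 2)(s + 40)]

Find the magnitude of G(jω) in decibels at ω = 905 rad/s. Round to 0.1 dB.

At s = jω = j905:
zero (s+15): 15 + j905 → |·| = √(15²+905²) = √819250 ≈ 905.12, ∠ = arctan(905/15) ≈ 89.05°
zero (s+572): 572 + j905 → |·| = √(572²+905²) = √1146209 ≈ 1070.6, ∠ = arctan(905/572) ≈ 57.71°
pole (s+2): 2 + j905 → |·| = √(2²+905²) = √819029 ≈ 905, ∠ = arctan(905/2) ≈ 89.87°
pole (s+40): 40 + j905 → |·| = √(40²+905²) = √820625 ≈ 905.88, ∠ = arctan(905/40) ≈ 87.47°
|G| = 20 · 9.6902e+05 / 8.1982e+05 ≈ 23.64
Gain = 20 log₁₀(23.64) ≈ 27.47 dB

27.5 dB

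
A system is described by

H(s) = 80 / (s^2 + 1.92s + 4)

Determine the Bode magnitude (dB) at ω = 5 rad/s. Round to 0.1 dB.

At s = jω = j5:
quadratic: (j5)² + 1.92·j5 + 4 = -21 + j9.6 → |·| ≈ 23.09, ∠ ≈ 155.43°
|H| = 80 / 23.09 ≈ 3.4647
Gain = 20 log₁₀(3.4647) ≈ 10.79 dB

10.8 dB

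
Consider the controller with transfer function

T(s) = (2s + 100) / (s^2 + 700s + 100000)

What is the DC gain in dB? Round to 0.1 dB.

T(0) = 100 / 100000 = 0.001
20 log₁₀(0.001) ≈ -60.00 dB

-60.0 dB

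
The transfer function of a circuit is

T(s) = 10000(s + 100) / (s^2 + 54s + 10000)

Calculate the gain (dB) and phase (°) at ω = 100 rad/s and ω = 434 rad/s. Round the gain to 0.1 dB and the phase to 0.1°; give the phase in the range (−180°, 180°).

ω = 100: 48.4 dB, -45.0°; ω = 434: 27.9 dB, -95.5°

At s = jω = j100:
zero (s+100): 100 + j100 → |·| = √(100²+100²) = √20000 ≈ 141.42, ∠ = arctan(100/100) ≈ 45.00°
quadratic: (j100)² + 54·j100 + 10000 = 0 + j5400 → |·| ≈ 5400, ∠ ≈ 90.00°
|T| = 10000 · 141.42 / 5400 ≈ 261.89
Gain = 20 log₁₀(261.89) ≈ 48.36 dB
∠T = 45.00° − 90.00° = -45.00°

At s = jω = j434:
zero (s+100): 100 + j434 → |·| = √(100²+434²) = √198356 ≈ 445.37, ∠ = arctan(434/100) ≈ 77.02°
quadratic: (j434)² + 54·j434 + 10000 = -178356 + j23436 → |·| ≈ 1.7989e+05, ∠ ≈ 172.51°
|T| = 10000 · 445.37 / 1.7989e+05 ≈ 24.758
Gain = 20 log₁₀(24.758) ≈ 27.87 dB
∠T = 77.02° − 172.51° = -95.49°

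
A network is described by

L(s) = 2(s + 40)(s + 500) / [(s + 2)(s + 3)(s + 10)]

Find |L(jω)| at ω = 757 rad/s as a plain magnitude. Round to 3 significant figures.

0.00317

At s = jω = j757:
zero (s+40): 40 + j757 → |·| = √(40²+757²) = √574649 ≈ 758.06, ∠ = arctan(757/40) ≈ 86.98°
zero (s+500): 500 + j757 → |·| = √(500²+757²) = √823049 ≈ 907.22, ∠ = arctan(757/500) ≈ 56.56°
pole (s+2): 2 + j757 → |·| = √(2²+757²) = √573053 ≈ 757, ∠ = arctan(757/2) ≈ 89.85°
pole (s+3): 3 + j757 → |·| = √(3²+757²) = √573058 ≈ 757.01, ∠ = arctan(757/3) ≈ 89.77°
pole (s+10): 10 + j757 → |·| = √(10²+757²) = √573149 ≈ 757.07, ∠ = arctan(757/10) ≈ 89.24°
|L| = 2 · 6.8773e+05 / 4.3384e+08 ≈ 0.0031704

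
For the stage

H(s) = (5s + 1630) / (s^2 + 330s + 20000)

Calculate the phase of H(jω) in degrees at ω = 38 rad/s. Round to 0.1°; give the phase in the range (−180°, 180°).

Substitute s = j38:
Numerator: 5(j38) + 1630 = 1630 + j190
Denominator: (j38)^2 + 330(j38) + 20000 = 18556 + j12540
|N| = √(1630² + 190²) ≈ 1641, ∠N ≈ 6.65°
|D| = √(18556² + 12540²) ≈ 22396, ∠D ≈ 34.05°
∠H = 6.65° − 34.05° = -27.40°

-27.4°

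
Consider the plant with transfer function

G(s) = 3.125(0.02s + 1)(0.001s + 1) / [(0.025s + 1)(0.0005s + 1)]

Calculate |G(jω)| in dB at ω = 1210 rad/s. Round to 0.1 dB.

At ω = 1210 rad/s:
zero (1 + j1210·0.02) = 1 + j24.2 → |·| ≈ 24.221, ∠ ≈ 87.63°
zero (1 + j1210·0.001) = 1 + j1.21 → |·| ≈ 1.5697, ∠ ≈ 50.43°
pole (1 + j1210·0.025) = 1 + j30.25 → |·| ≈ 30.267, ∠ ≈ 88.11°
pole (1 + j1210·0.0005) = 1 + j0.605 → |·| ≈ 1.1688, ∠ ≈ 31.17°
|G| = 3.125 · 24.221 · 1.5697 / (30.267 · 1.1688) ≈ 3.3585
Gain = 20 log₁₀(3.3585) ≈ 10.52 dB

10.5 dB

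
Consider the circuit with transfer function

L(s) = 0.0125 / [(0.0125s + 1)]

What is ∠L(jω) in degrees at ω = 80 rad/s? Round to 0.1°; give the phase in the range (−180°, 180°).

At ω = 80 rad/s:
pole (1 + j80·0.0125) = 1 + j1 → |·| ≈ 1.4142, ∠ ≈ 45.00°
∠L = (0°) − (45.00°) = -45.00°

-45.0°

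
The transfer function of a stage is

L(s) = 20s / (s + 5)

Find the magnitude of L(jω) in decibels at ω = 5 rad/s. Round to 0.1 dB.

23.0 dB

At s = jω = j5:
zero at origin: s = j5 → |·| = 5, ∠ = 90.00°
pole (s+5): 5 + j5 → |·| = √(5²+5²) = √50 ≈ 7.0711, ∠ = arctan(5/5) ≈ 45.00°
|L| = 20 · 5 / 7.0711 ≈ 14.142
Gain = 20 log₁₀(14.142) ≈ 23.01 dB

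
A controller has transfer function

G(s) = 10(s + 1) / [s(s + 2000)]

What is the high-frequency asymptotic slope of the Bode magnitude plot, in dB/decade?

Each pole contributes −20 dB/decade at high frequency; each zero contributes +20 dB/decade.
Net: 1 zero(s) − 2 pole(s) → -20 dB/decade.

-20 dB/decade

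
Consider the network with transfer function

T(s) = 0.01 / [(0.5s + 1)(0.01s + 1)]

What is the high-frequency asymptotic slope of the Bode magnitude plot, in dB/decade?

-40 dB/decade

Each pole contributes −20 dB/decade at high frequency; each zero contributes +20 dB/decade.
Net: 0 zero(s) − 2 pole(s) → -40 dB/decade.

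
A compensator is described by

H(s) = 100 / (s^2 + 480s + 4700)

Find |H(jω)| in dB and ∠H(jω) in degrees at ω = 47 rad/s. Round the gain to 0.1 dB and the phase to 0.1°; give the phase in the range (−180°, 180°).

Substitute s = j47:
Numerator: 100 = 100 + j0
Denominator: (j47)^2 + 480(j47) + 4700 = 2491 + j22560
|N| = √(100² + 0²) ≈ 100, ∠N ≈ 0.00°
|D| = √(2491² + 22560²) ≈ 22697, ∠D ≈ 83.70°
|H| = 100 / 22697 ≈ 0.0044059
Gain = 20 log₁₀(0.0044059) ≈ -47.12 dB
∠H = 0.00° − 83.70° = -83.70°

-47.1 dB, -83.7°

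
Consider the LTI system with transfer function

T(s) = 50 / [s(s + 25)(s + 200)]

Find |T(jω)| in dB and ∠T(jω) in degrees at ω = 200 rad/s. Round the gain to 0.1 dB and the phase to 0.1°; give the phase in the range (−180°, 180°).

-107.2 dB, 142.1°

At s = jω = j200:
pole (s+25): 25 + j200 → |·| = √(25²+200²) = √40625 ≈ 201.56, ∠ = arctan(200/25) ≈ 82.87°
pole (s+200): 200 + j200 → |·| = √(200²+200²) = √80000 ≈ 282.84, ∠ = arctan(200/200) ≈ 45.00°
pole at origin: |s| = 200, ∠ = 90.00° (in denominator)
|T| = 50 / 1.1402e+07 ≈ 4.3852e-06
Gain = 20 log₁₀(4.3852e-06) ≈ -107.16 dB
∠T = 0.00° − 217.87° = -217.87° ≡ 142.13° (principal value)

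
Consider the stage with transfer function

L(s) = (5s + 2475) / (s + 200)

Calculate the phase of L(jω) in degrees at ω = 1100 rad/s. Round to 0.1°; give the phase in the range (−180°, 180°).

-13.9°

Substitute s = j1100:
Numerator: 5(j1100) + 2475 = 2475 + j5500
Denominator: (j1100) + 200 = 200 + j1100
|N| = √(2475² + 5500²) ≈ 6031.2, ∠N ≈ 65.77°
|D| = √(200² + 1100²) ≈ 1118, ∠D ≈ 79.70°
∠L = 65.77° − 79.70° = -13.93°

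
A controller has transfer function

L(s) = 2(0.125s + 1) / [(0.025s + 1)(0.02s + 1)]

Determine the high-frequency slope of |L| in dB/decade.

Each pole contributes −20 dB/decade at high frequency; each zero contributes +20 dB/decade.
Net: 1 zero(s) − 2 pole(s) → -20 dB/decade.

-20 dB/decade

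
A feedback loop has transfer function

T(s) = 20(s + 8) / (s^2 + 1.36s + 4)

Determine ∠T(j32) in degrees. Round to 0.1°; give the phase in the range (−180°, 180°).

-101.6°

At s = jω = j32:
zero (s+8): 8 + j32 → |·| = √(8²+32²) = √1088 ≈ 32.985, ∠ = arctan(32/8) ≈ 75.96°
quadratic: (j32)² + 1.36·j32 + 4 = -1020 + j43.52 → |·| ≈ 1020.9, ∠ ≈ 177.56°
∠T = 75.96° − 177.56° = -101.60°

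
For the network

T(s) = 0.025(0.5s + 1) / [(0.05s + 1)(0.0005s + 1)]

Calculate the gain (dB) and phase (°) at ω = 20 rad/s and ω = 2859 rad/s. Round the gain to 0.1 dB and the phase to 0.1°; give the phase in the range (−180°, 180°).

At ω = 20 rad/s:
zero (1 + j20·0.5) = 1 + j10 → |·| ≈ 10.05, ∠ ≈ 84.29°
pole (1 + j20·0.05) = 1 + j1 → |·| ≈ 1.4142, ∠ ≈ 45.00°
pole (1 + j20·0.0005) = 1 + j0.01 → |·| ≈ 1, ∠ ≈ 0.57°
|T| = 0.025 · 10.05 / (1.4142 · 1) ≈ 0.17766
Gain = 20 log₁₀(0.17766) ≈ -15.01 dB
∠T = (84.29°) − (45.00° + 0.57°) = 38.72°

At ω = 2859 rad/s:
zero (1 + j2859·0.5) = 1 + j1429.5 → |·| ≈ 1429.5, ∠ ≈ 89.96°
pole (1 + j2859·0.05) = 1 + j142.95 → |·| ≈ 142.95, ∠ ≈ 89.60°
pole (1 + j2859·0.0005) = 1 + j1.4295 → |·| ≈ 1.7446, ∠ ≈ 55.03°
|T| = 0.025 · 1429.5 / (142.95 · 1.7446) ≈ 0.1433
Gain = 20 log₁₀(0.1433) ≈ -16.88 dB
∠T = (89.96°) − (89.60° + 55.03°) = -54.67°

ω = 20: -15.0 dB, 38.7°; ω = 2859: -16.9 dB, -54.7°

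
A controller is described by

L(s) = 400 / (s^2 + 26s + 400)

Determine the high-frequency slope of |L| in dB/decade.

Each pole contributes −20 dB/decade at high frequency; each zero contributes +20 dB/decade.
Net: 0 zero(s) − 2 pole(s) → -40 dB/decade.

-40 dB/decade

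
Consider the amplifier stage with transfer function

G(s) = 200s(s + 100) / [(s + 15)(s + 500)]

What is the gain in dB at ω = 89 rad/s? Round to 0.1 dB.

34.3 dB

At s = jω = j89:
zero (s+100): 100 + j89 → |·| = √(100²+89²) = √17921 ≈ 133.87, ∠ = arctan(89/100) ≈ 41.67°
zero at origin: s = j89 → |·| = 89, ∠ = 90.00°
pole (s+15): 15 + j89 → |·| = √(15²+89²) = √8146 ≈ 90.255, ∠ = arctan(89/15) ≈ 80.43°
pole (s+500): 500 + j89 → |·| = √(500²+89²) = √257921 ≈ 507.86, ∠ = arctan(89/500) ≈ 10.09°
|G| = 200 · 11914 / 45837 ≈ 51.984
Gain = 20 log₁₀(51.984) ≈ 34.32 dB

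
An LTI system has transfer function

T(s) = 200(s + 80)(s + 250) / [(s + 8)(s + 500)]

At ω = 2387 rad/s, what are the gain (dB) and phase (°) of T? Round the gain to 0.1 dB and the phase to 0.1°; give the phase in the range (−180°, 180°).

At s = jω = j2387:
zero (s+80): 80 + j2387 → |·| = √(80²+2387²) = √5704169 ≈ 2388.3, ∠ = arctan(2387/80) ≈ 88.08°
zero (s+250): 250 + j2387 → |·| = √(250²+2387²) = √5760269 ≈ 2400.1, ∠ = arctan(2387/250) ≈ 84.02°
pole (s+8): 8 + j2387 → |·| = √(8²+2387²) = √5697833 ≈ 2387, ∠ = arctan(2387/8) ≈ 89.81°
pole (s+500): 500 + j2387 → |·| = √(500²+2387²) = √5947769 ≈ 2438.8, ∠ = arctan(2387/500) ≈ 78.17°
|T| = 200 · 5.7322e+06 / 5.8214e+06 ≈ 196.94
Gain = 20 log₁₀(196.94) ≈ 45.89 dB
∠T = 172.10° − 167.98° = 4.12°

45.9 dB, 4.1°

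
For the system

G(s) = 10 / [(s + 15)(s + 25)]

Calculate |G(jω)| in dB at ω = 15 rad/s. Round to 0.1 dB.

-35.8 dB

At s = jω = j15:
pole (s+15): 15 + j15 → |·| = √(15²+15²) = √450 ≈ 21.213, ∠ = arctan(15/15) ≈ 45.00°
pole (s+25): 25 + j15 → |·| = √(25²+15²) = √850 ≈ 29.155, ∠ = arctan(15/25) ≈ 30.96°
|G| = 10 / 618.47 ≈ 0.016169
Gain = 20 log₁₀(0.016169) ≈ -35.83 dB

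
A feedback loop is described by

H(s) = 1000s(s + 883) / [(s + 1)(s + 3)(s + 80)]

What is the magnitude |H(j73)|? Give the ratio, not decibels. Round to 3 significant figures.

112

At s = jω = j73:
zero (s+883): 883 + j73 → |·| = √(883²+73²) = √785018 ≈ 886.01, ∠ = arctan(73/883) ≈ 4.73°
zero at origin: s = j73 → |·| = 73, ∠ = 90.00°
pole (s+1): 1 + j73 → |·| = √(1²+73²) = √5330 ≈ 73.007, ∠ = arctan(73/1) ≈ 89.22°
pole (s+3): 3 + j73 → |·| = √(3²+73²) = √5338 ≈ 73.062, ∠ = arctan(73/3) ≈ 87.65°
pole (s+80): 80 + j73 → |·| = √(80²+73²) = √11729 ≈ 108.3, ∠ = arctan(73/80) ≈ 42.38°
|H| = 1000 · 64679 / 5.7768e+05 ≈ 111.96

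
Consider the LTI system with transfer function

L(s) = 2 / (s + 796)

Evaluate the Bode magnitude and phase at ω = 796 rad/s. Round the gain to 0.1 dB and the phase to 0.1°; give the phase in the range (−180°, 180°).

-55.0 dB, -45.0°

Substitute s = j796:
Numerator: 2 = 2 + j0
Denominator: (j796) + 796 = 796 + j796
|N| = √(2² + 0²) ≈ 2, ∠N ≈ 0.00°
|D| = √(796² + 796²) ≈ 1125.7, ∠D ≈ 45.00°
|L| = 2 / 1125.7 ≈ 0.0017767
Gain = 20 log₁₀(0.0017767) ≈ -55.01 dB
∠L = 0.00° − 45.00° = -45.00°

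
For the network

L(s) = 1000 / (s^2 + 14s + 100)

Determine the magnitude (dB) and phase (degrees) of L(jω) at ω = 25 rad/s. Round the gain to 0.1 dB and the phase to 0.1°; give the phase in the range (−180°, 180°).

At s = jω = j25:
quadratic: (j25)² + 14·j25 + 100 = -525 + j350 → |·| ≈ 630.97, ∠ ≈ 146.31°
|L| = 1000 / 630.97 ≈ 1.5849
Gain = 20 log₁₀(1.5849) ≈ 4.00 dB
∠L = 0.00° − 146.31° = -146.31°

4.0 dB, -146.3°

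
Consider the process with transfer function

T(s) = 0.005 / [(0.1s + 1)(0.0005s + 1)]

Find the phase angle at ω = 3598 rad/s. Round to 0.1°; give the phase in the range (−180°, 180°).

-150.8°

At ω = 3598 rad/s:
pole (1 + j3598·0.1) = 1 + j359.8 → |·| ≈ 359.8, ∠ ≈ 89.84°
pole (1 + j3598·0.0005) = 1 + j1.799 → |·| ≈ 2.0583, ∠ ≈ 60.93°
∠T = (0°) − (89.84° + 60.93°) = -150.77°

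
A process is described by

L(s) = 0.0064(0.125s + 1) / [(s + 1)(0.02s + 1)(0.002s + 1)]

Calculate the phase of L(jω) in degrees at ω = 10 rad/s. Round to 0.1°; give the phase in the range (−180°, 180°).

-45.4°

At ω = 10 rad/s:
zero (1 + j10·0.125) = 1 + j1.25 → |·| ≈ 1.6008, ∠ ≈ 51.34°
pole (1 + j10·1) = 1 + j10 → |·| ≈ 10.05, ∠ ≈ 84.29°
pole (1 + j10·0.02) = 1 + j0.2 → |·| ≈ 1.0198, ∠ ≈ 11.31°
pole (1 + j10·0.002) = 1 + j0.02 → |·| ≈ 1.0002, ∠ ≈ 1.15°
∠L = (51.34°) − (84.29° + 11.31° + 1.15°) = -45.41°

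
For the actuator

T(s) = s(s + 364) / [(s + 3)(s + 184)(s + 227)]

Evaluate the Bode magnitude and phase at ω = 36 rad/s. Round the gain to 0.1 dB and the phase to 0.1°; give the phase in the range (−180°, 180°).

-41.5 dB, -9.7°

At s = jω = j36:
zero (s+364): 364 + j36 → |·| = √(364²+36²) = √133792 ≈ 365.78, ∠ = arctan(36/364) ≈ 5.65°
zero at origin: s = j36 → |·| = 36, ∠ = 90.00°
pole (s+3): 3 + j36 → |·| = √(3²+36²) = √1305 ≈ 36.125, ∠ = arctan(36/3) ≈ 85.24°
pole (s+184): 184 + j36 → |·| = √(184²+36²) = √35152 ≈ 187.49, ∠ = arctan(36/184) ≈ 11.07°
pole (s+227): 227 + j36 → |·| = √(227²+36²) = √52825 ≈ 229.84, ∠ = arctan(36/227) ≈ 9.01°
|T| = 1 · 13168 / 1.5567e+06 ≈ 0.0084589
Gain = 20 log₁₀(0.0084589) ≈ -41.45 dB
∠T = 95.65° − 105.32° = -9.67°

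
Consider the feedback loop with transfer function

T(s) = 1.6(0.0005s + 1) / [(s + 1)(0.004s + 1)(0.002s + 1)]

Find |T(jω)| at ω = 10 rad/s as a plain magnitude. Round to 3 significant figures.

At ω = 10 rad/s:
zero (1 + j10·0.0005) = 1 + j0.005 → |·| ≈ 1, ∠ ≈ 0.29°
pole (1 + j10·1) = 1 + j10 → |·| ≈ 10.05, ∠ ≈ 84.29°
pole (1 + j10·0.004) = 1 + j0.04 → |·| ≈ 1.0008, ∠ ≈ 2.29°
pole (1 + j10·0.002) = 1 + j0.02 → |·| ≈ 1.0002, ∠ ≈ 1.15°
|T| = 1.6 · 1 / (10.05 · 1.0008 · 1.0002) ≈ 0.15904

0.159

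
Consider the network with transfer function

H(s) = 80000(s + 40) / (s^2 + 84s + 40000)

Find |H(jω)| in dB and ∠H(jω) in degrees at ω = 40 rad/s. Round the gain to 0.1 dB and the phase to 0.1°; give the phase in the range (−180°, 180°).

At s = jω = j40:
zero (s+40): 40 + j40 → |·| = √(40²+40²) = √3200 ≈ 56.569, ∠ = arctan(40/40) ≈ 45.00°
quadratic: (j40)² + 84·j40 + 40000 = 38400 + j3360 → |·| ≈ 38547, ∠ ≈ 5.00°
|H| = 80000 · 56.569 / 38547 ≈ 117.4
Gain = 20 log₁₀(117.4) ≈ 41.39 dB
∠H = 45.00° − 5.00° = 40.00°

41.4 dB, 40.0°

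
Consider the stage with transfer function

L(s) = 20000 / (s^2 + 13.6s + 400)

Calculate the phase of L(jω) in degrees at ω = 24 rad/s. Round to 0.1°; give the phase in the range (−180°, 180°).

At s = jω = j24:
quadratic: (j24)² + 13.6·j24 + 400 = -176 + j326.4 → |·| ≈ 370.83, ∠ ≈ 118.33°
∠L = 0.00° − 118.33° = -118.33°

-118.3°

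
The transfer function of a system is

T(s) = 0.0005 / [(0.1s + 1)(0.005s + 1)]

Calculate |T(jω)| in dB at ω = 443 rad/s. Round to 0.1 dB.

-106.7 dB

At ω = 443 rad/s:
pole (1 + j443·0.1) = 1 + j44.3 → |·| ≈ 44.311, ∠ ≈ 88.71°
pole (1 + j443·0.005) = 1 + j2.215 → |·| ≈ 2.4303, ∠ ≈ 65.70°
|T| = 0.0005 · 1 / (44.311 · 2.4303) ≈ 4.643e-06
Gain = 20 log₁₀(4.643e-06) ≈ -106.66 dB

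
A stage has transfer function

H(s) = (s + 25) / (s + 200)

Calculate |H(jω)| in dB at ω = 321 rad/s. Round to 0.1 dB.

-1.4 dB

At s = jω = j321:
zero (s+25): 25 + j321 → |·| = √(25²+321²) = √103666 ≈ 321.97, ∠ = arctan(321/25) ≈ 85.55°
pole (s+200): 200 + j321 → |·| = √(200²+321²) = √143041 ≈ 378.21, ∠ = arctan(321/200) ≈ 58.07°
|H| = 1 · 321.97 / 378.21 ≈ 0.8513
Gain = 20 log₁₀(0.8513) ≈ -1.40 dB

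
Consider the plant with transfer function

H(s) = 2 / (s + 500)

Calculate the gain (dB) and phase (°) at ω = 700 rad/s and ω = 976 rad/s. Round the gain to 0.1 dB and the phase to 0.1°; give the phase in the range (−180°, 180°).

ω = 700: -52.7 dB, -54.5°; ω = 976: -54.8 dB, -62.9°

At s = jω = j700:
pole (s+500): 500 + j700 → |·| = √(500²+700²) = √740000 ≈ 860.23, ∠ = arctan(700/500) ≈ 54.46°
|H| = 2 / 860.23 ≈ 0.002325
Gain = 20 log₁₀(0.002325) ≈ -52.67 dB
∠H = 0.00° − 54.46° = -54.46°

At s = jω = j976:
pole (s+500): 500 + j976 → |·| = √(500²+976²) = √1202576 ≈ 1096.6, ∠ = arctan(976/500) ≈ 62.87°
|H| = 2 / 1096.6 ≈ 0.0018238
Gain = 20 log₁₀(0.0018238) ≈ -54.78 dB
∠H = 0.00° − 62.87° = -62.87°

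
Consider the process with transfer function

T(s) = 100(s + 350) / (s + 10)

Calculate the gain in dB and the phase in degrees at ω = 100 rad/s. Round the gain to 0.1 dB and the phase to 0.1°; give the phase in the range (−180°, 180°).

51.2 dB, -68.3°

At s = jω = j100:
zero (s+350): 350 + j100 → |·| = √(350²+100²) = √132500 ≈ 364.01, ∠ = arctan(100/350) ≈ 15.95°
pole (s+10): 10 + j100 → |·| = √(10²+100²) = √10100 ≈ 100.5, ∠ = arctan(100/10) ≈ 84.29°
|T| = 100 · 364.01 / 100.5 ≈ 362.2
Gain = 20 log₁₀(362.2) ≈ 51.18 dB
∠T = 15.95° − 84.29° = -68.34°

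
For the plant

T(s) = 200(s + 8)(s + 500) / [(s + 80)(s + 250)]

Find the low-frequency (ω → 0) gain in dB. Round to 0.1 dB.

T(0) = 200·8·500 / (80·250) = 40
20 log₁₀(40) ≈ 32.04 dB

32.0 dB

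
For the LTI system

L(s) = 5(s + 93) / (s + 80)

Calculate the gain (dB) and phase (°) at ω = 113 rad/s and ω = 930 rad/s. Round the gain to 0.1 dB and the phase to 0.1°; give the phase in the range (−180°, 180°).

ω = 113: 14.5 dB, -4.2°; ω = 930: 14.0 dB, -0.8°

At s = jω = j113:
zero (s+93): 93 + j113 → |·| = √(93²+113²) = √21418 ≈ 146.35, ∠ = arctan(113/93) ≈ 50.55°
pole (s+80): 80 + j113 → |·| = √(80²+113²) = √19169 ≈ 138.45, ∠ = arctan(113/80) ≈ 54.70°
|L| = 5 · 146.35 / 138.45 ≈ 5.2853
Gain = 20 log₁₀(5.2853) ≈ 14.46 dB
∠L = 50.55° − 54.70° = -4.15°

At s = jω = j930:
zero (s+93): 93 + j930 → |·| = √(93²+930²) = √873549 ≈ 934.64, ∠ = arctan(930/93) ≈ 84.29°
pole (s+80): 80 + j930 → |·| = √(80²+930²) = √871300 ≈ 933.43, ∠ = arctan(930/80) ≈ 85.08°
|L| = 5 · 934.64 / 933.43 ≈ 5.0065
Gain = 20 log₁₀(5.0065) ≈ 13.99 dB
∠L = 84.29° − 85.08° = -0.79°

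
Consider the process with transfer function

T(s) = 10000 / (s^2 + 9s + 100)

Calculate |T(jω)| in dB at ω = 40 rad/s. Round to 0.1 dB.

At s = jω = j40:
quadratic: (j40)² + 9·j40 + 100 = -1500 + j360 → |·| ≈ 1542.6, ∠ ≈ 166.50°
|T| = 10000 / 1542.6 ≈ 6.4826
Gain = 20 log₁₀(6.4826) ≈ 16.23 dB

16.2 dB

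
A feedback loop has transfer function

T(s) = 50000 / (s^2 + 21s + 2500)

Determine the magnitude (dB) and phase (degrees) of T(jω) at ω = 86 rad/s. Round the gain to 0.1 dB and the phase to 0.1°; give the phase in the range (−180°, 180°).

19.6 dB, -159.8°

At s = jω = j86:
quadratic: (j86)² + 21·j86 + 2500 = -4896 + j1806 → |·| ≈ 5218.5, ∠ ≈ 159.75°
|T| = 50000 / 5218.5 ≈ 9.5813
Gain = 20 log₁₀(9.5813) ≈ 19.63 dB
∠T = 0.00° − 159.75° = -159.75°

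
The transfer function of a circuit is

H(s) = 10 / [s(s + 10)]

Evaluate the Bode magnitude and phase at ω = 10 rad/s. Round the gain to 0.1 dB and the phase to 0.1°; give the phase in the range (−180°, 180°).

-23.0 dB, -135.0°

At s = jω = j10:
pole (s+10): 10 + j10 → |·| = √(10²+10²) = √200 ≈ 14.142, ∠ = arctan(10/10) ≈ 45.00°
pole at origin: |s| = 10, ∠ = 90.00° (in denominator)
|H| = 10 / 141.42 ≈ 0.070711
Gain = 20 log₁₀(0.070711) ≈ -23.01 dB
∠H = 0.00° − 135.00° = -135.00°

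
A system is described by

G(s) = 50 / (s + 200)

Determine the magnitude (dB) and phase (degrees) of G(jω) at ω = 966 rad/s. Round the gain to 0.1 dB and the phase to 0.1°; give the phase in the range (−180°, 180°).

-25.9 dB, -78.3°

At s = jω = j966:
pole (s+200): 200 + j966 → |·| = √(200²+966²) = √973156 ≈ 986.49, ∠ = arctan(966/200) ≈ 78.30°
|G| = 50 / 986.49 ≈ 0.050685
Gain = 20 log₁₀(0.050685) ≈ -25.90 dB
∠G = 0.00° − 78.30° = -78.30°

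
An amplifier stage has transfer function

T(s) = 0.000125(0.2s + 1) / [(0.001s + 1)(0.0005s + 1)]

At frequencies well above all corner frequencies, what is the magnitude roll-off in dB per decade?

Each pole contributes −20 dB/decade at high frequency; each zero contributes +20 dB/decade.
Net: 1 zero(s) − 2 pole(s) → -20 dB/decade.

-20 dB/decade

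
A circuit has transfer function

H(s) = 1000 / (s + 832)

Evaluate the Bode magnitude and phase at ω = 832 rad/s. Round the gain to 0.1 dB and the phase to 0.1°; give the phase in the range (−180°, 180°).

-1.4 dB, -45.0°

Substitute s = j832:
Numerator: 1000 = 1000 + j0
Denominator: (j832) + 832 = 832 + j832
|N| = √(1000² + 0²) ≈ 1000, ∠N ≈ 0.00°
|D| = √(832² + 832²) ≈ 1176.6, ∠D ≈ 45.00°
|H| = 1000 / 1176.6 ≈ 0.84991
Gain = 20 log₁₀(0.84991) ≈ -1.41 dB
∠H = 0.00° − 45.00° = -45.00°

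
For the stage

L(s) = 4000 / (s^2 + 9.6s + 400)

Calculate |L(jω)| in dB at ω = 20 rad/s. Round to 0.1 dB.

At s = jω = j20:
quadratic: (j20)² + 9.6·j20 + 400 = 0 + j192 → |·| ≈ 192, ∠ ≈ 90.00°
|L| = 4000 / 192 ≈ 20.833
Gain = 20 log₁₀(20.833) ≈ 26.38 dB

26.4 dB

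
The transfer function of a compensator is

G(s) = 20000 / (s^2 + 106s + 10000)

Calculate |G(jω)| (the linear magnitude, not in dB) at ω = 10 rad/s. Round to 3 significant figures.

2.01

At s = jω = j10:
quadratic: (j10)² + 106·j10 + 10000 = 9900 + j1060 → |·| ≈ 9956.6, ∠ ≈ 6.11°
|G| = 20000 / 9956.6 ≈ 2.0087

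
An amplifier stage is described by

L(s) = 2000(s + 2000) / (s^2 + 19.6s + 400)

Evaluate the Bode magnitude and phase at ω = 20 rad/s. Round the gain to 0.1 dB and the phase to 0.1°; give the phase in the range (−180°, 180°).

80.2 dB, -89.4°

At s = jω = j20:
zero (s+2000): 2000 + j20 → |·| = √(2000²+20²) = √4000400 ≈ 2000.1, ∠ = arctan(20/2000) ≈ 0.57°
quadratic: (j20)² + 19.6·j20 + 400 = 0 + j392 → |·| ≈ 392, ∠ ≈ 90.00°
|L| = 2000 · 2000.1 / 392 ≈ 10205
Gain = 20 log₁₀(10205) ≈ 80.18 dB
∠L = 0.57° − 90.00° = -89.43°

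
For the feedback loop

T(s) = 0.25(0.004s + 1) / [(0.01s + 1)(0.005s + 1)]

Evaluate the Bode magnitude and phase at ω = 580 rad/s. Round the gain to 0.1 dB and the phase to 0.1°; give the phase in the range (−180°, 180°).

At ω = 580 rad/s:
zero (1 + j580·0.004) = 1 + j2.32 → |·| ≈ 2.5263, ∠ ≈ 66.68°
pole (1 + j580·0.01) = 1 + j5.8 → |·| ≈ 5.8856, ∠ ≈ 80.22°
pole (1 + j580·0.005) = 1 + j2.9 → |·| ≈ 3.0676, ∠ ≈ 70.97°
|T| = 0.25 · 2.5263 / (5.8856 · 3.0676) ≈ 0.034981
Gain = 20 log₁₀(0.034981) ≈ -29.12 dB
∠T = (66.68°) − (80.22° + 70.97°) = -84.51°

-29.1 dB, -84.5°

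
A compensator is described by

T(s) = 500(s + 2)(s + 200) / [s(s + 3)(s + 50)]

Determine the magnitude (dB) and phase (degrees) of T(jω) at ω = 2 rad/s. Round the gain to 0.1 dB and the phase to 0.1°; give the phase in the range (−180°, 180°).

57.9 dB, -80.4°

At s = jω = j2:
zero (s+2): 2 + j2 → |·| = √(2²+2²) = √8 ≈ 2.8284, ∠ = arctan(2/2) ≈ 45.00°
zero (s+200): 200 + j2 → |·| = √(200²+2²) = √40004 ≈ 200.01, ∠ = arctan(2/200) ≈ 0.57°
pole (s+3): 3 + j2 → |·| = √(3²+2²) = √13 ≈ 3.6056, ∠ = arctan(2/3) ≈ 33.69°
pole (s+50): 50 + j2 → |·| = √(50²+2²) = √2504 ≈ 50.04, ∠ = arctan(2/50) ≈ 2.29°
pole at origin: |s| = 2, ∠ = 90.00° (in denominator)
|T| = 500 · 565.71 / 360.85 ≈ 783.86
Gain = 20 log₁₀(783.86) ≈ 57.88 dB
∠T = 45.57° − 125.98° = -80.41°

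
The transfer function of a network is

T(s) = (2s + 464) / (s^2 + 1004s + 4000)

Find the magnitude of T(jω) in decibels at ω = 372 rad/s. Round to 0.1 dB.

Substitute s = j372:
Numerator: 2(j372) + 464 = 464 + j744
Denominator: (j372)^2 + 1004(j372) + 4000 = -134384 + j373488
|N| = √(464² + 744²) ≈ 876.83, ∠N ≈ 58.05°
|D| = √(134384² + 373488²) ≈ 3.9693e+05, ∠D ≈ 109.79°
|T| = 876.83 / 3.9693e+05 ≈ 0.002209
Gain = 20 log₁₀(0.002209) ≈ -53.12 dB

-53.1 dB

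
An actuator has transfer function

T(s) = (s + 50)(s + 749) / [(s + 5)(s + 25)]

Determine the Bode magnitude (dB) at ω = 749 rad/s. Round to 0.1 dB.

At s = jω = j749:
zero (s+50): 50 + j749 → |·| = √(50²+749²) = √563501 ≈ 750.67, ∠ = arctan(749/50) ≈ 86.18°
zero (s+749): 749 + j749 → |·| = √(749²+749²) = √1122002 ≈ 1059.2, ∠ = arctan(749/749) ≈ 45.00°
pole (s+5): 5 + j749 → |·| = √(5²+749²) = √561026 ≈ 749.02, ∠ = arctan(749/5) ≈ 89.62°
pole (s+25): 25 + j749 → |·| = √(25²+749²) = √561626 ≈ 749.42, ∠ = arctan(749/25) ≈ 88.09°
|T| = 1 · 7.9511e+05 / 5.6133e+05 ≈ 1.4165
Gain = 20 log₁₀(1.4165) ≈ 3.02 dB

3.0 dB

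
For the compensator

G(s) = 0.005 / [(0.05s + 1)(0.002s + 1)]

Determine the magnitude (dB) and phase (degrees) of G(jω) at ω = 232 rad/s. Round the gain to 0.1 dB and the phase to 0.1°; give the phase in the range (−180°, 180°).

-68.2 dB, -110.0°

At ω = 232 rad/s:
pole (1 + j232·0.05) = 1 + j11.6 → |·| ≈ 11.643, ∠ ≈ 85.07°
pole (1 + j232·0.002) = 1 + j0.464 → |·| ≈ 1.1024, ∠ ≈ 24.89°
|G| = 0.005 · 1 / (11.643 · 1.1024) ≈ 0.00038955
Gain = 20 log₁₀(0.00038955) ≈ -68.19 dB
∠G = (0°) − (85.07° + 24.89°) = -109.96°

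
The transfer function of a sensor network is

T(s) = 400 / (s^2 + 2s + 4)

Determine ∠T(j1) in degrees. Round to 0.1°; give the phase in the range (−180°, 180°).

At s = jω = j1:
quadratic: (j1)² + 2·j1 + 4 = 3 + j2 → |·| ≈ 3.6056, ∠ ≈ 33.69°
∠T = 0.00° − 33.69° = -33.69°

-33.7°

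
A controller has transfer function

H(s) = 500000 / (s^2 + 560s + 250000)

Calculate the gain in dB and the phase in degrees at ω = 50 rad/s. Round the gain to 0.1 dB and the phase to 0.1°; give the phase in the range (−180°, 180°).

At s = jω = j50:
quadratic: (j50)² + 560·j50 + 250000 = 247500 + j28000 → |·| ≈ 2.4908e+05, ∠ ≈ 6.45°
|H| = 500000 / 2.4908e+05 ≈ 2.0074
Gain = 20 log₁₀(2.0074) ≈ 6.05 dB
∠H = 0.00° − 6.45° = -6.45°

6.1 dB, -6.5°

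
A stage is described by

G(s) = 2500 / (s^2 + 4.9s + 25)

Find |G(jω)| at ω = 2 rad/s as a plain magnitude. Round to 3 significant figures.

108

At s = jω = j2:
quadratic: (j2)² + 4.9·j2 + 25 = 21 + j9.8 → |·| ≈ 23.174, ∠ ≈ 25.02°
|G| = 2500 / 23.174 ≈ 107.88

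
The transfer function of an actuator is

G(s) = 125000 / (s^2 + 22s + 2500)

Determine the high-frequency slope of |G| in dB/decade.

Each pole contributes −20 dB/decade at high frequency; each zero contributes +20 dB/decade.
Net: 0 zero(s) − 2 pole(s) → -40 dB/decade.

-40 dB/decade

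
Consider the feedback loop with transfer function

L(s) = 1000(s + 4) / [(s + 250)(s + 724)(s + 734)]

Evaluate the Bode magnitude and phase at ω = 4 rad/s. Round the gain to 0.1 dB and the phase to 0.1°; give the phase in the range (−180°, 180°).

At s = jω = j4:
zero (s+4): 4 + j4 → |·| = √(4²+4²) = √32 ≈ 5.6569, ∠ = arctan(4/4) ≈ 45.00°
pole (s+250): 250 + j4 → |·| = √(250²+4²) = √62516 ≈ 250.03, ∠ = arctan(4/250) ≈ 0.92°
pole (s+724): 724 + j4 → |·| = √(724²+4²) = √524192 ≈ 724.01, ∠ = arctan(4/724) ≈ 0.32°
pole (s+734): 734 + j4 → |·| = √(734²+4²) = √538772 ≈ 734.01, ∠ = arctan(4/734) ≈ 0.31°
|L| = 1000 · 5.6569 / 1.3287e+08 ≈ 4.2575e-05
Gain = 20 log₁₀(4.2575e-05) ≈ -87.42 dB
∠L = 45.00° − 1.55° = 43.45°

-87.4 dB, 43.5°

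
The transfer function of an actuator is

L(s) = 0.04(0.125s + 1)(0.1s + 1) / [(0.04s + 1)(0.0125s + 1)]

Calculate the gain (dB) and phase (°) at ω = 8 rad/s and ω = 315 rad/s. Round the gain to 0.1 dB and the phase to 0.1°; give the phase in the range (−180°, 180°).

ω = 8: -23.3 dB, 60.2°; ω = 315: -0.3 dB, 15.5°

At ω = 8 rad/s:
zero (1 + j8·0.125) = 1 + j1 → |·| ≈ 1.4142, ∠ ≈ 45.00°
zero (1 + j8·0.1) = 1 + j0.8 → |·| ≈ 1.2806, ∠ ≈ 38.66°
pole (1 + j8·0.04) = 1 + j0.32 → |·| ≈ 1.05, ∠ ≈ 17.74°
pole (1 + j8·0.0125) = 1 + j0.1 → |·| ≈ 1.005, ∠ ≈ 5.71°
|L| = 0.04 · 1.4142 · 1.2806 / (1.05 · 1.005) ≈ 0.068648
Gain = 20 log₁₀(0.068648) ≈ -23.27 dB
∠L = (45.00° + 38.66°) − (17.74° + 5.71°) = 60.21°

At ω = 315 rad/s:
zero (1 + j315·0.125) = 1 + j39.375 → |·| ≈ 39.388, ∠ ≈ 88.55°
zero (1 + j315·0.1) = 1 + j31.5 → |·| ≈ 31.516, ∠ ≈ 88.18°
pole (1 + j315·0.04) = 1 + j12.6 → |·| ≈ 12.64, ∠ ≈ 85.46°
pole (1 + j315·0.0125) = 1 + j3.9375 → |·| ≈ 4.0625, ∠ ≈ 75.75°
|L| = 0.04 · 39.388 · 31.516 / (12.64 · 4.0625) ≈ 0.96697
Gain = 20 log₁₀(0.96697) ≈ -0.29 dB
∠L = (88.55° + 88.18°) − (85.46° + 75.75°) = 15.52°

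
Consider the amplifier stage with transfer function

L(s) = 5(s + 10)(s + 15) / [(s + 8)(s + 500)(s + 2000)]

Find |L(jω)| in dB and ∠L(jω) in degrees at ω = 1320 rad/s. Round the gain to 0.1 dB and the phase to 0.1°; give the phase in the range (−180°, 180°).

At s = jω = j1320:
zero (s+10): 10 + j1320 → |·| = √(10²+1320²) = √1742500 ≈ 1320, ∠ = arctan(1320/10) ≈ 89.57°
zero (s+15): 15 + j1320 → |·| = √(15²+1320²) = √1742625 ≈ 1320.1, ∠ = arctan(1320/15) ≈ 89.35°
pole (s+8): 8 + j1320 → |·| = √(8²+1320²) = √1742464 ≈ 1320, ∠ = arctan(1320/8) ≈ 89.65°
pole (s+500): 500 + j1320 → |·| = √(500²+1320²) = √1992400 ≈ 1411.5, ∠ = arctan(1320/500) ≈ 69.25°
pole (s+2000): 2000 + j1320 → |·| = √(2000²+1320²) = √5742400 ≈ 2396.3, ∠ = arctan(1320/2000) ≈ 33.42°
|L| = 5 · 1.7425e+06 / 4.4647e+09 ≈ 0.0019514
Gain = 20 log₁₀(0.0019514) ≈ -54.19 dB
∠L = 178.92° − 192.32° = -13.40°

-54.2 dB, -13.4°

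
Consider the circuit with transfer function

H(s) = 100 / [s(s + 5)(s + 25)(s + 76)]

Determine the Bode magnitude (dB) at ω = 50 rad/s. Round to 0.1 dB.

-102.1 dB

At s = jω = j50:
pole (s+5): 5 + j50 → |·| = √(5²+50²) = √2525 ≈ 50.249, ∠ = arctan(50/5) ≈ 84.29°
pole (s+25): 25 + j50 → |·| = √(25²+50²) = √3125 ≈ 55.902, ∠ = arctan(50/25) ≈ 63.43°
pole (s+76): 76 + j50 → |·| = √(76²+50²) = √8276 ≈ 90.973, ∠ = arctan(50/76) ≈ 33.34°
pole at origin: |s| = 50, ∠ = 90.00° (in denominator)
|H| = 100 / 1.2777e+07 ≈ 7.8266e-06
Gain = 20 log₁₀(7.8266e-06) ≈ -102.13 dB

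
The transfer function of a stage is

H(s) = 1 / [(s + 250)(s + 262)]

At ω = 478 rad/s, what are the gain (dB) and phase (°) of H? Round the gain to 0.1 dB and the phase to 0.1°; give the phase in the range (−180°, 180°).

-109.4 dB, -123.7°

At s = jω = j478:
pole (s+250): 250 + j478 → |·| = √(250²+478²) = √290984 ≈ 539.43, ∠ = arctan(478/250) ≈ 62.39°
pole (s+262): 262 + j478 → |·| = √(262²+478²) = √297128 ≈ 545.09, ∠ = arctan(478/262) ≈ 61.27°
|H| = 1 / 2.9404e+05 ≈ 3.4009e-06
Gain = 20 log₁₀(3.4009e-06) ≈ -109.37 dB
∠H = 0.00° − 123.66° = -123.66°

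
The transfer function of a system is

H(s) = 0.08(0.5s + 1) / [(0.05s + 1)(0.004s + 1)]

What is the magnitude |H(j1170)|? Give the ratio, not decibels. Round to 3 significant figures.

0.167

At ω = 1170 rad/s:
zero (1 + j1170·0.5) = 1 + j585 → |·| ≈ 585, ∠ ≈ 89.90°
pole (1 + j1170·0.05) = 1 + j58.5 → |·| ≈ 58.509, ∠ ≈ 89.02°
pole (1 + j1170·0.004) = 1 + j4.68 → |·| ≈ 4.7856, ∠ ≈ 77.94°
|H| = 0.08 · 585 / (58.509 · 4.7856) ≈ 0.16714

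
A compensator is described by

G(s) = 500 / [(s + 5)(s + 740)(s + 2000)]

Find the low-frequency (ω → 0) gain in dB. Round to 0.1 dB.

G(0) = 500 / (5·740·2000) ≈ 6.7568e-05
20 log₁₀(6.7568e-05) ≈ -83.41 dB

-83.4 dB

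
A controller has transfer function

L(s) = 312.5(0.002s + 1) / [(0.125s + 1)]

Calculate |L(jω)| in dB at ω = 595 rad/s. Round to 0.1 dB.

16.3 dB

At ω = 595 rad/s:
zero (1 + j595·0.002) = 1 + j1.19 → |·| ≈ 1.5544, ∠ ≈ 49.96°
pole (1 + j595·0.125) = 1 + j74.375 → |·| ≈ 74.382, ∠ ≈ 89.23°
|L| = 312.5 · 1.5544 / (74.382) ≈ 6.5305
Gain = 20 log₁₀(6.5305) ≈ 16.30 dB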